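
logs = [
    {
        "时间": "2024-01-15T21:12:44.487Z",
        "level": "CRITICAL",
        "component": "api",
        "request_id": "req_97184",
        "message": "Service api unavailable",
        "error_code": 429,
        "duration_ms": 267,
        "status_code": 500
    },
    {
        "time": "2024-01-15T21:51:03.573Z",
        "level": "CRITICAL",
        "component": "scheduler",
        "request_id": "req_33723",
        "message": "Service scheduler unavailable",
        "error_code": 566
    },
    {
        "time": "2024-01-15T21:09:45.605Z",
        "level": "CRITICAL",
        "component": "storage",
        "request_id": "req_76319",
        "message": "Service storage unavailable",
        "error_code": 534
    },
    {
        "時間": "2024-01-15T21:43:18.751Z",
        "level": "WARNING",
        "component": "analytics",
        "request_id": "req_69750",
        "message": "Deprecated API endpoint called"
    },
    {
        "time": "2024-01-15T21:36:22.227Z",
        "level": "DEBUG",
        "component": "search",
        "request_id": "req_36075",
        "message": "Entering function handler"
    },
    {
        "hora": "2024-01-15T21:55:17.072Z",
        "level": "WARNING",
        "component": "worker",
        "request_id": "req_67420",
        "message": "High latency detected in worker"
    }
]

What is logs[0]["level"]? "CRITICAL"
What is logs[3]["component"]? "analytics"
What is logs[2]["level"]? "CRITICAL"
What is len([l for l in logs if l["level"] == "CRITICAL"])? 3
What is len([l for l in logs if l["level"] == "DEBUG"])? 1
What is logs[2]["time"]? "2024-01-15T21:09:45.605Z"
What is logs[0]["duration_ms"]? 267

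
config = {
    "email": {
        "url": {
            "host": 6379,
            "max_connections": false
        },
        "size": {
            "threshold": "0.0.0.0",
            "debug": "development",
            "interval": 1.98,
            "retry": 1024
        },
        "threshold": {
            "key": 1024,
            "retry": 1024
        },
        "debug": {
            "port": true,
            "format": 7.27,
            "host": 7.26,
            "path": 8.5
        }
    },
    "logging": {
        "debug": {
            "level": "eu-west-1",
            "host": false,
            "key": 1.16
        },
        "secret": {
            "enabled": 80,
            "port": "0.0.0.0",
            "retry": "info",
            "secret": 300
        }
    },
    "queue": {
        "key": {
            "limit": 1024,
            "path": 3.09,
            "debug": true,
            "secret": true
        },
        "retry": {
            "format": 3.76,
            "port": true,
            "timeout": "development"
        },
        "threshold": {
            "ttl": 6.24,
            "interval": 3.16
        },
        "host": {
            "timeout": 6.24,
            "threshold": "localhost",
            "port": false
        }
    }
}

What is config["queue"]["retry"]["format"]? 3.76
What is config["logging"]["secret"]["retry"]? "info"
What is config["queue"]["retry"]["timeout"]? "development"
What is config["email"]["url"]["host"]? 6379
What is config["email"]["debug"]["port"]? True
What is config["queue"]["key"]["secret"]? True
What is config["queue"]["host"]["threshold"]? "localhost"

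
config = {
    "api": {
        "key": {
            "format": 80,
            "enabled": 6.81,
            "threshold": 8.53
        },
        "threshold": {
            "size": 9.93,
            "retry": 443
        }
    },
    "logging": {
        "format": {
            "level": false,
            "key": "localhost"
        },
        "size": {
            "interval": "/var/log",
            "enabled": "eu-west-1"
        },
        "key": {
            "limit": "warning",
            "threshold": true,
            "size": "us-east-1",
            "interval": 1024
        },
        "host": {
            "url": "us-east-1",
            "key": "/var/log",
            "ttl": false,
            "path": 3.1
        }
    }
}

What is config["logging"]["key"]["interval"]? 1024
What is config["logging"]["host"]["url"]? "us-east-1"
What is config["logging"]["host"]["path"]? 3.1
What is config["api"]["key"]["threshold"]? 8.53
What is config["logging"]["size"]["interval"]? "/var/log"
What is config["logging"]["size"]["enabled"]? "eu-west-1"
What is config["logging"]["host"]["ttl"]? False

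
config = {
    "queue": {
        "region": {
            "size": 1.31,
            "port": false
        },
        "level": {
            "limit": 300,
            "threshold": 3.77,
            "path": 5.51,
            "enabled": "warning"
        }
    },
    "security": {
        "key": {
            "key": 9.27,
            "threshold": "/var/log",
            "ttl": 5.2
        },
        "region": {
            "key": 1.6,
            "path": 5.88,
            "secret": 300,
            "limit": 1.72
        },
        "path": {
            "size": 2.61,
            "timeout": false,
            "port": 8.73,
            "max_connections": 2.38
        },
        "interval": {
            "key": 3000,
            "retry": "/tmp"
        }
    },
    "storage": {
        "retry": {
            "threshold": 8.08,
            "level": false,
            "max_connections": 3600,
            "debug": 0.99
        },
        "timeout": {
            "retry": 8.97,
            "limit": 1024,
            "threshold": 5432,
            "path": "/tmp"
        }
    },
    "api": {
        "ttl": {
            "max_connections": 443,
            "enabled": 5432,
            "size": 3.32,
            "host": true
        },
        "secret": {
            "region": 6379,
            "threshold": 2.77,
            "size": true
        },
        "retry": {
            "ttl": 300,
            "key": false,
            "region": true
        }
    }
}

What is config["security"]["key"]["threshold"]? "/var/log"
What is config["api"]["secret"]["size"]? True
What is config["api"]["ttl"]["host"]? True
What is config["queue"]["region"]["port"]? False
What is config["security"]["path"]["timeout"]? False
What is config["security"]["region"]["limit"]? 1.72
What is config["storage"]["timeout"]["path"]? "/tmp"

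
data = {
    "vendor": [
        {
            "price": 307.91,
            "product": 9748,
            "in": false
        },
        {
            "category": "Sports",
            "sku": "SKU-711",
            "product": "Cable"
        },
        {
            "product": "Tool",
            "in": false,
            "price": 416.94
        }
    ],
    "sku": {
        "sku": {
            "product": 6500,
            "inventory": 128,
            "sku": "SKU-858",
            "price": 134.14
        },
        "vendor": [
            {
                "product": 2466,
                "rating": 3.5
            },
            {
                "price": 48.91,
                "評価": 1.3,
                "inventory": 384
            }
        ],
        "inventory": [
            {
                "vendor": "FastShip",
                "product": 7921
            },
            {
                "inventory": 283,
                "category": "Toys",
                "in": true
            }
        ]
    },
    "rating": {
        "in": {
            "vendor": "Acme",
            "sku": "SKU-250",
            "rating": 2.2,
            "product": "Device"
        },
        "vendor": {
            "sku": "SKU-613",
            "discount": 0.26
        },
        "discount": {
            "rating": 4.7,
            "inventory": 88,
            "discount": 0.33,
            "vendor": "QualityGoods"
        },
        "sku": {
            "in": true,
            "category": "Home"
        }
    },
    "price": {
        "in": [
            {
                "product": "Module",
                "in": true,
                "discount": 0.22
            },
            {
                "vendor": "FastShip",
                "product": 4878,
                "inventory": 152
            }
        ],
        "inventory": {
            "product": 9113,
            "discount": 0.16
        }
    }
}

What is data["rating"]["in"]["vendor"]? "Acme"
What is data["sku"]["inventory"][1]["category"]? "Toys"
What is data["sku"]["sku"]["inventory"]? 128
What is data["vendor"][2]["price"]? 416.94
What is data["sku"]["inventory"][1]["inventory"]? 283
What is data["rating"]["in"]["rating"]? 2.2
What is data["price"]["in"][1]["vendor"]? "FastShip"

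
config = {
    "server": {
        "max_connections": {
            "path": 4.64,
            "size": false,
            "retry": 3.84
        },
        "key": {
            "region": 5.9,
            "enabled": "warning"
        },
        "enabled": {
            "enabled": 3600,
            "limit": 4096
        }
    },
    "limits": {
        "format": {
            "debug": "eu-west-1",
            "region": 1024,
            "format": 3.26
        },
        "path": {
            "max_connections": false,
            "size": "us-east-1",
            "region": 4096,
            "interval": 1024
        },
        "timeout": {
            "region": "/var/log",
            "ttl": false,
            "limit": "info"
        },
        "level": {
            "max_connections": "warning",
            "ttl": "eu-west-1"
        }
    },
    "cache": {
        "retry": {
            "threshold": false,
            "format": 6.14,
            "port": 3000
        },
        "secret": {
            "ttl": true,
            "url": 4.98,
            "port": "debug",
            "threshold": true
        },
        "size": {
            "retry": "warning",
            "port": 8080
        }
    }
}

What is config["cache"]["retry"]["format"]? 6.14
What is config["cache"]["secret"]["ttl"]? True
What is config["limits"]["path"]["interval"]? 1024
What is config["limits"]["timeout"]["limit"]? "info"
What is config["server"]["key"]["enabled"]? "warning"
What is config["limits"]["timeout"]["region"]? "/var/log"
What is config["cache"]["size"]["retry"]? "warning"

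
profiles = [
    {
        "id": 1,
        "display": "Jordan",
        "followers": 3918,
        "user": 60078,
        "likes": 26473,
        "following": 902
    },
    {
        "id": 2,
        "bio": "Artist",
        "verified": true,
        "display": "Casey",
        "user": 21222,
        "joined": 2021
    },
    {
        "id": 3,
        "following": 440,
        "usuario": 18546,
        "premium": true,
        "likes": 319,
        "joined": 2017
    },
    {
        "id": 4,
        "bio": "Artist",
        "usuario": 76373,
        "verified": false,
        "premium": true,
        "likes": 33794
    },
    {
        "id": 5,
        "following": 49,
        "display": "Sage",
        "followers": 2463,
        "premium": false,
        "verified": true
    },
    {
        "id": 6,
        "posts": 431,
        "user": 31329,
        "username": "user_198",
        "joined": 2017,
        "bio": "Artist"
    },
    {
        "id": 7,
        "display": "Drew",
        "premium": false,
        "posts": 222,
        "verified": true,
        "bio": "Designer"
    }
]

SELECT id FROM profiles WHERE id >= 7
[7]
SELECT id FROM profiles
[1, 2, 3, 4, 5, 6, 7]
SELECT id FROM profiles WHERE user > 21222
[1, 6]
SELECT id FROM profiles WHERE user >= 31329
[1, 6]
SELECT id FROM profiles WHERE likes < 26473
[3]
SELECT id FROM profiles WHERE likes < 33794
[1, 3]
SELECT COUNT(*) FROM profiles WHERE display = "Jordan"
1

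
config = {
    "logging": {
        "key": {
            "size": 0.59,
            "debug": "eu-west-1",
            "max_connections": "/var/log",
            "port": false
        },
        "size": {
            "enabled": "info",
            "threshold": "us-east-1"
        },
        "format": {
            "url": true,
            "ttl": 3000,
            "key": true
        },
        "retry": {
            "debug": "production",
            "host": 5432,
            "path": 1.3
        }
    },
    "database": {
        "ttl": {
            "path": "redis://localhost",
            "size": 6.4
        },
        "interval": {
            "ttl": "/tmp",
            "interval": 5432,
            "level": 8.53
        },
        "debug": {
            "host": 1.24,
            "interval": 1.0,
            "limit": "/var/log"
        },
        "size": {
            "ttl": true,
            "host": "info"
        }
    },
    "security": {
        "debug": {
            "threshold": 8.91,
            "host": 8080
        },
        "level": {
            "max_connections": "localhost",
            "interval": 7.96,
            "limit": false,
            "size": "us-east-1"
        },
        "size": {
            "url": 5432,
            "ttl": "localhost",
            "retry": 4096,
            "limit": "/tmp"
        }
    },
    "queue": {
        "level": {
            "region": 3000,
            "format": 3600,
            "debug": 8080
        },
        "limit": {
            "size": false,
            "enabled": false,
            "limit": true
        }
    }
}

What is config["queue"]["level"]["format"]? 3600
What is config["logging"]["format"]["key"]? True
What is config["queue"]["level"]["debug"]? 8080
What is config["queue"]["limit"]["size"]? False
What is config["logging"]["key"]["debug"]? "eu-west-1"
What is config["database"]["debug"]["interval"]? 1.0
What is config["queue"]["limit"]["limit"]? True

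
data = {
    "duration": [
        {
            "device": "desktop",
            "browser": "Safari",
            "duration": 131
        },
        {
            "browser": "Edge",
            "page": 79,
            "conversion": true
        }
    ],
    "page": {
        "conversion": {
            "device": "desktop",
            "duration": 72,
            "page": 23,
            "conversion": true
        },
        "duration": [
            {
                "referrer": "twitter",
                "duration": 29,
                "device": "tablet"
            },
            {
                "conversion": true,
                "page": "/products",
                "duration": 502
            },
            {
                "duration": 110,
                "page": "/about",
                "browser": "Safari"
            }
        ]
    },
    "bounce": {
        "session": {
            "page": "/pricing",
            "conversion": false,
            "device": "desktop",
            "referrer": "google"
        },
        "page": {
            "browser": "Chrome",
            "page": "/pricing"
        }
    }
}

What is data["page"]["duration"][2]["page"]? "/about"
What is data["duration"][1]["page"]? 79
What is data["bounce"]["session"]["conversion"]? False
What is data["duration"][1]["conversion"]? True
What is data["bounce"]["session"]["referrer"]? "google"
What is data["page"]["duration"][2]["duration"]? 110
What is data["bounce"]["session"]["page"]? "/pricing"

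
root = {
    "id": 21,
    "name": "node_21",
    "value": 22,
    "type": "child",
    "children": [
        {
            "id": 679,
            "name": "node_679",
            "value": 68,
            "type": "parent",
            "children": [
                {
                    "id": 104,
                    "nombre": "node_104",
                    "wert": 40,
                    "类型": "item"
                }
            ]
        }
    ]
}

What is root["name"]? "node_21"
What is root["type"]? "child"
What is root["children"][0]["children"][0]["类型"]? "item"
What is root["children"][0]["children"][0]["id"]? 104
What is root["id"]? 21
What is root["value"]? 22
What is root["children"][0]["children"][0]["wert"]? 40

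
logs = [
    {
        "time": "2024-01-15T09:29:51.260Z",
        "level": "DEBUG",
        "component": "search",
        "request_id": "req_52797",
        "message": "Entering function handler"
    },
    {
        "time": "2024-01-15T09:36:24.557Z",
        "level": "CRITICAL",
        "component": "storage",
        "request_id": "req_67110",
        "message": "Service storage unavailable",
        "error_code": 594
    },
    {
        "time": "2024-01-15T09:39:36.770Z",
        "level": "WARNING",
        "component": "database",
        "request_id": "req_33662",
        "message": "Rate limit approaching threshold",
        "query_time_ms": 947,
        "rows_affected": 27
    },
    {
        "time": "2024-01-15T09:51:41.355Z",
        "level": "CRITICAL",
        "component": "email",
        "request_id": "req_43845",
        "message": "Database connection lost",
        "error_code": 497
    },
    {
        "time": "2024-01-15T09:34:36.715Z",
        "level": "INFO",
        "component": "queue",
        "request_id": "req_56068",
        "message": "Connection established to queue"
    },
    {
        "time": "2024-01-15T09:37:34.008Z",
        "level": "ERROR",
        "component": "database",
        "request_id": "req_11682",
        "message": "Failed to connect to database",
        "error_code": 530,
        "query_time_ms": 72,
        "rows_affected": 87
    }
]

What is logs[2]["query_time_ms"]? 947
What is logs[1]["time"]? "2024-01-15T09:36:24.557Z"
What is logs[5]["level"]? "ERROR"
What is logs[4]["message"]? "Connection established to queue"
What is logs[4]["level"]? "INFO"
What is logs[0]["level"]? "DEBUG"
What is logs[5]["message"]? "Failed to connect to database"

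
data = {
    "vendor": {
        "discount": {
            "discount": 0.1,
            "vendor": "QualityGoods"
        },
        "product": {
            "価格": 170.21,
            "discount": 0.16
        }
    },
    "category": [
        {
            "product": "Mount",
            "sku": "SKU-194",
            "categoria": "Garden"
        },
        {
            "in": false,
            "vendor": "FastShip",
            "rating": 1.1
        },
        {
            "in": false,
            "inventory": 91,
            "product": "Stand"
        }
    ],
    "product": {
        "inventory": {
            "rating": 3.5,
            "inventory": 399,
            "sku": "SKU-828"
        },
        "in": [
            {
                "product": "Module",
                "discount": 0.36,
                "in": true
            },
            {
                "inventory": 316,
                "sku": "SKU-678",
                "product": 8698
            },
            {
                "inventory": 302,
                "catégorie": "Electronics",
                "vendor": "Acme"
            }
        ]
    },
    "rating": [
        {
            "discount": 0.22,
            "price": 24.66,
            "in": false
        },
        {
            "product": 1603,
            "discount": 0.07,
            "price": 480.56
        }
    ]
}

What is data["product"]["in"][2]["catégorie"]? "Electronics"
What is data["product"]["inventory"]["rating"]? 3.5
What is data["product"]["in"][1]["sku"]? "SKU-678"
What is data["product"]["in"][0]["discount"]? 0.36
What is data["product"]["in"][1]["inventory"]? 316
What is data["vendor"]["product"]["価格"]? 170.21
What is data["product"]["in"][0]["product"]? "Module"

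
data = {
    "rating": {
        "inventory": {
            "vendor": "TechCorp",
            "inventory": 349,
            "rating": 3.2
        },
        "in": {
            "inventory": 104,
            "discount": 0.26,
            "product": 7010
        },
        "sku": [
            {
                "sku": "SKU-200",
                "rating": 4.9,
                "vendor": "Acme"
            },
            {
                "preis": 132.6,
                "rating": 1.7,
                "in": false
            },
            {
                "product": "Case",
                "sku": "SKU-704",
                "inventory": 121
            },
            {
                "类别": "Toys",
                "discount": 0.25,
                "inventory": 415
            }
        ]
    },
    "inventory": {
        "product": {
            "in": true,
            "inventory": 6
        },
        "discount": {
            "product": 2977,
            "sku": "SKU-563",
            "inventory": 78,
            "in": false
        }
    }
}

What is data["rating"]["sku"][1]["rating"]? 1.7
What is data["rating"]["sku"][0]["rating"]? 4.9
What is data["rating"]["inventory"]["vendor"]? "TechCorp"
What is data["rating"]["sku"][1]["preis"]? 132.6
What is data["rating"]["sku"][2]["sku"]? "SKU-704"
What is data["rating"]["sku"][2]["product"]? "Case"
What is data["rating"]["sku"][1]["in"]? False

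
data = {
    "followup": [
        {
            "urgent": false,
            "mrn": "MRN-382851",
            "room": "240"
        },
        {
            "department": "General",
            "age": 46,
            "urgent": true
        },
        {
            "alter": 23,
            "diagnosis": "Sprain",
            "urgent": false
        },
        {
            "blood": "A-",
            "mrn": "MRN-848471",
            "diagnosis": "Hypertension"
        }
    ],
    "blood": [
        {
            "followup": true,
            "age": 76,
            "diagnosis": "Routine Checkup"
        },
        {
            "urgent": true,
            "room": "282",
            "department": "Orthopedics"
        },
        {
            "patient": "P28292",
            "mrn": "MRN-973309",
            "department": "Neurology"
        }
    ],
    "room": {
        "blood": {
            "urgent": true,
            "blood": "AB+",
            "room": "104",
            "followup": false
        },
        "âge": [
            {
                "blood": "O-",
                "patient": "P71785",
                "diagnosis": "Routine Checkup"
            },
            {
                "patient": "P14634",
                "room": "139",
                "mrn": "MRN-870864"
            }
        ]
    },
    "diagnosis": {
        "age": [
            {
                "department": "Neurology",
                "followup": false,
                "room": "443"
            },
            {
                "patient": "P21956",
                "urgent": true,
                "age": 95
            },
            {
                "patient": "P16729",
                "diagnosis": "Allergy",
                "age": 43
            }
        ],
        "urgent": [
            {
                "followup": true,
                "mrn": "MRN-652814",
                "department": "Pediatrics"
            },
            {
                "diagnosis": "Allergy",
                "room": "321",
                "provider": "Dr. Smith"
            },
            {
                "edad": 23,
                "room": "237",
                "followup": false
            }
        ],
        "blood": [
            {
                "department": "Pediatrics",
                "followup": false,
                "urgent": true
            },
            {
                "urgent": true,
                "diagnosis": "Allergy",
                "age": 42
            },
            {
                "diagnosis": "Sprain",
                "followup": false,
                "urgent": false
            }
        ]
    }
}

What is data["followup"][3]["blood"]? "A-"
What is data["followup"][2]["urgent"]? False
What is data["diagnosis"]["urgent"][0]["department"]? "Pediatrics"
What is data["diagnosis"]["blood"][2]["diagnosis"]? "Sprain"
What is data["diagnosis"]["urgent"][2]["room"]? "237"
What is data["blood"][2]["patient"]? "P28292"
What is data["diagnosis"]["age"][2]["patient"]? "P16729"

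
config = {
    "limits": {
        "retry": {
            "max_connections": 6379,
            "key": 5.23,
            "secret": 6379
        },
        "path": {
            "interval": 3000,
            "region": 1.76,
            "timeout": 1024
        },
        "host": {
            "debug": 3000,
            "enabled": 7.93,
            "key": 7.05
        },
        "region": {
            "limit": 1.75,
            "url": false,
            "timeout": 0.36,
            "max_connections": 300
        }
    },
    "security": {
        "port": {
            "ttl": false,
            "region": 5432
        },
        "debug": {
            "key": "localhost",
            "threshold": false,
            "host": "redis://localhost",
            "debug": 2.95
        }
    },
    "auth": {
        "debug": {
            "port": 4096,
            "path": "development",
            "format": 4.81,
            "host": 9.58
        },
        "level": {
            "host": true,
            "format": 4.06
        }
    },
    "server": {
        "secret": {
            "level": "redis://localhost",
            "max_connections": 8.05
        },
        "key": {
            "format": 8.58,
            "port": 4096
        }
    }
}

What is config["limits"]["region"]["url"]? False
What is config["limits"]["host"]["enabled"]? 7.93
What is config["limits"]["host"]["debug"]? 3000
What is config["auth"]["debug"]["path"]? "development"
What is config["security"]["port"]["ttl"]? False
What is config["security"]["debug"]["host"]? "redis://localhost"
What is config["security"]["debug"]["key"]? "localhost"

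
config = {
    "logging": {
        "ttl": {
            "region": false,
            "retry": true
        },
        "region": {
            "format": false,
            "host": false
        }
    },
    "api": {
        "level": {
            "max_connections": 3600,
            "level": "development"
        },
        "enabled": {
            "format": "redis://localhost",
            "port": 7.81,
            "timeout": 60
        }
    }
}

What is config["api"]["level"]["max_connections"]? 3600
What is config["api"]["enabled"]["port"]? 7.81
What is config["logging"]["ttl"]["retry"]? True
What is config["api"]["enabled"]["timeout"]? 60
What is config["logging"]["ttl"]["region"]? False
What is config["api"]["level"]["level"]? "development"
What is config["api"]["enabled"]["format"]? "redis://localhost"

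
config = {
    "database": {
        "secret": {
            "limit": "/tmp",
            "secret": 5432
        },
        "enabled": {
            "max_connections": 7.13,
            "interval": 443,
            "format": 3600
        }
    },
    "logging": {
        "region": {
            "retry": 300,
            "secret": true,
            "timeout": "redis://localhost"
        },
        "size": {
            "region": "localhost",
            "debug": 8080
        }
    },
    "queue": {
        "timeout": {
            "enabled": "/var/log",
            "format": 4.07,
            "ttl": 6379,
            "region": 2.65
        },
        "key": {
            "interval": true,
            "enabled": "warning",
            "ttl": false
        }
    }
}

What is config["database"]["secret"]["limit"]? "/tmp"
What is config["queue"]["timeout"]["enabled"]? "/var/log"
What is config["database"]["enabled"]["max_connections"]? 7.13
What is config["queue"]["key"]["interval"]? True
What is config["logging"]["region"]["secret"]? True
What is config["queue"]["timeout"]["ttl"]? 6379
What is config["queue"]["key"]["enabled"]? "warning"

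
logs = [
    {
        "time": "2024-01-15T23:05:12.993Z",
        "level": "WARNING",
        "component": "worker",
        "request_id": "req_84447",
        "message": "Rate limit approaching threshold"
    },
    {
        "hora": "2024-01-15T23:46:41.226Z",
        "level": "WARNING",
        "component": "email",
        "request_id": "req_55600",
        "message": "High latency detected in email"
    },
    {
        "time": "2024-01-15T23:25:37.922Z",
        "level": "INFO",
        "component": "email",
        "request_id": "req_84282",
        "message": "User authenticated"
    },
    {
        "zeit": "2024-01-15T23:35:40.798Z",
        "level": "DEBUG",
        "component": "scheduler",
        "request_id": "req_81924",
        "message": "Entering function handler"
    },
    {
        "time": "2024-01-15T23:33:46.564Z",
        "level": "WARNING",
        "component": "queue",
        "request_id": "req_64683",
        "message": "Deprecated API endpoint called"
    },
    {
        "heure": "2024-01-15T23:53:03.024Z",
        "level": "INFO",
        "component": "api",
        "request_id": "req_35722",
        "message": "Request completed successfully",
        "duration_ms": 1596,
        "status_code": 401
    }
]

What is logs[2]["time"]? "2024-01-15T23:25:37.922Z"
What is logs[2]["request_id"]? "req_84282"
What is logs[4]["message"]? "Deprecated API endpoint called"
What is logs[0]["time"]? "2024-01-15T23:05:12.993Z"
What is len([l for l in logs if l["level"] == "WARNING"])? 3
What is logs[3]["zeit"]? "2024-01-15T23:35:40.798Z"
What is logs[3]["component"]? "scheduler"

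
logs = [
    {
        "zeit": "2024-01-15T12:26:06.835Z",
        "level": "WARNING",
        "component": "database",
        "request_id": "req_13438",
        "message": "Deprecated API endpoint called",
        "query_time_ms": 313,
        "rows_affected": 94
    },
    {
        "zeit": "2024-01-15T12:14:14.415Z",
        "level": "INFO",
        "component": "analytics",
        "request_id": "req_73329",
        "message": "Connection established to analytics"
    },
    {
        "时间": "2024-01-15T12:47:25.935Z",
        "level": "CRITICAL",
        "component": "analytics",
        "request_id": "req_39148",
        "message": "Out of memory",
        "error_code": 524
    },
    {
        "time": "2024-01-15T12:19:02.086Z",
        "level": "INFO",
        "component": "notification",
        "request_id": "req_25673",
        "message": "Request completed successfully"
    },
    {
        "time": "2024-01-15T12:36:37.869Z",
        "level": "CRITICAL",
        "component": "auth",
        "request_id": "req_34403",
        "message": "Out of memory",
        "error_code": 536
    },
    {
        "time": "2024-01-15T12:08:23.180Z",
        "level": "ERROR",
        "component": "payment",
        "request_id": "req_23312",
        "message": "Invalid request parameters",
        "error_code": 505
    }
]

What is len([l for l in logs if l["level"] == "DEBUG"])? 0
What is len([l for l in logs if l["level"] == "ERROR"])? 1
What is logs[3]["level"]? "INFO"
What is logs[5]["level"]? "ERROR"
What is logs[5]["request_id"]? "req_23312"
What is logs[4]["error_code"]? 536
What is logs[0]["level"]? "WARNING"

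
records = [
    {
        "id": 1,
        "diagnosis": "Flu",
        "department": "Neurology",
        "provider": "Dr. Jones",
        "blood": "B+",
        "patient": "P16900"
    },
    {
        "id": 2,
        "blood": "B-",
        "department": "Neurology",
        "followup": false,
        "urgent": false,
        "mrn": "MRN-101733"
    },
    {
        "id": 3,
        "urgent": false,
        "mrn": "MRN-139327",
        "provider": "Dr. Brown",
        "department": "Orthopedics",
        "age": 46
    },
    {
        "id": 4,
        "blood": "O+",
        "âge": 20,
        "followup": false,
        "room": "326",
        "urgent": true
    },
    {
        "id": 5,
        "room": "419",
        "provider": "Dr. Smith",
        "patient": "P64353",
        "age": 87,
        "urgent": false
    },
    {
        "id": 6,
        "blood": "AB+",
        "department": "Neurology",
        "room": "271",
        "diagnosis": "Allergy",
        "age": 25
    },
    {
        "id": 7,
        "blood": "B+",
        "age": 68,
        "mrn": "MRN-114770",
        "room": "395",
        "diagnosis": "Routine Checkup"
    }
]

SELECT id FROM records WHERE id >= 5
[5, 6, 7]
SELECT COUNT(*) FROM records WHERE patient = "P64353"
1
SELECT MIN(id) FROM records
1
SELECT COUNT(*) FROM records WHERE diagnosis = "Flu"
1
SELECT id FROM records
[1, 2, 3, 4, 5, 6, 7]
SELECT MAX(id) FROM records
7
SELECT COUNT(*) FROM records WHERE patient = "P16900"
1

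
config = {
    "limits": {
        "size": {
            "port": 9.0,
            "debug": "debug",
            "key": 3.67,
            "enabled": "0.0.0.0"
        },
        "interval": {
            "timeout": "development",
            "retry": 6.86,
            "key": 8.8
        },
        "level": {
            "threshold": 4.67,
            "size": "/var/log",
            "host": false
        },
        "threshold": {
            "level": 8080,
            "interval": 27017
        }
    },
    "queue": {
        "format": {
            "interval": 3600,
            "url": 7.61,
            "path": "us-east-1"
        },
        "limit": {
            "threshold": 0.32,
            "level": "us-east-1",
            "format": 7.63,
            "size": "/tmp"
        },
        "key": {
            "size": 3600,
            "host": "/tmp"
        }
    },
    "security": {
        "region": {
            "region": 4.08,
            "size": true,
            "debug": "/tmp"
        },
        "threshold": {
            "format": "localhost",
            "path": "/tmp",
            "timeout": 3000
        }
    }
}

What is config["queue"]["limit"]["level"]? "us-east-1"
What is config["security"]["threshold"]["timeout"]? 3000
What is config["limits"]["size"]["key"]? 3.67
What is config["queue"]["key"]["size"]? 3600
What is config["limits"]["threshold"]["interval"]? 27017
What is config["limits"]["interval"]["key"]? 8.8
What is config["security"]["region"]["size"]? True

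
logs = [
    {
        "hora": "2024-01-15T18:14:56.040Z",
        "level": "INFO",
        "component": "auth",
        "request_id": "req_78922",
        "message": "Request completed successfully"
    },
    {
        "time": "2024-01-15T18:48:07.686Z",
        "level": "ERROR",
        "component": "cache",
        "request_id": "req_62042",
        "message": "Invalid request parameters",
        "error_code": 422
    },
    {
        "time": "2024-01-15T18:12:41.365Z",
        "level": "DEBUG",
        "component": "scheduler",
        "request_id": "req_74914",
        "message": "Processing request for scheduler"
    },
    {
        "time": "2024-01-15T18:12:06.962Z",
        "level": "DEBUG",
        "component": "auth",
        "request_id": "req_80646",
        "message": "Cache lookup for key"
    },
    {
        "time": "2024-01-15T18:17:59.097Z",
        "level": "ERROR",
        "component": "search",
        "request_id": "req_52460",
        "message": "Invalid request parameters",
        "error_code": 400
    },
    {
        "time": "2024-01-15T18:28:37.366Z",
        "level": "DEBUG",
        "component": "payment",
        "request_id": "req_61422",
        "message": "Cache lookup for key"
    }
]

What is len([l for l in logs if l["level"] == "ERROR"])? 2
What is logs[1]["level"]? "ERROR"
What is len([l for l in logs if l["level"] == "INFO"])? 1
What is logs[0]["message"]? "Request completed successfully"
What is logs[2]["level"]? "DEBUG"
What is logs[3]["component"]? "auth"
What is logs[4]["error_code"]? 400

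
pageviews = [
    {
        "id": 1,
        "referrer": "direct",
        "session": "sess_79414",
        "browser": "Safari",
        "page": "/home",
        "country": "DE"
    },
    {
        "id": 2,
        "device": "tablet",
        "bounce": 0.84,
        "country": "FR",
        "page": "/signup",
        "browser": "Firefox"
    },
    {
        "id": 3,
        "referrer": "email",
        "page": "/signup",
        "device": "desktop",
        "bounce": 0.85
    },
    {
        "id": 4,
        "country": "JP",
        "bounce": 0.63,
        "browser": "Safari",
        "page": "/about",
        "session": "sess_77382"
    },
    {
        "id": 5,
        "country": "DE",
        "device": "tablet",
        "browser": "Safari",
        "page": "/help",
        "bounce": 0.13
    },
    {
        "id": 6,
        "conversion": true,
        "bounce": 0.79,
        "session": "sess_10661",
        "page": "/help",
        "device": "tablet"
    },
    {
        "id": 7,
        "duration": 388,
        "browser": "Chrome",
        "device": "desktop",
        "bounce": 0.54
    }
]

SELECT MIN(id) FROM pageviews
1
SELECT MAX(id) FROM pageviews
7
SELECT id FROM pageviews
[1, 2, 3, 4, 5, 6, 7]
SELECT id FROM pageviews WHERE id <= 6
[1, 2, 3, 4, 5, 6]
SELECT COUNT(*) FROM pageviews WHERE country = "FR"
1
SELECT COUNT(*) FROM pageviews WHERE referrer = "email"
1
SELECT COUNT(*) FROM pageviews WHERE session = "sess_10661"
1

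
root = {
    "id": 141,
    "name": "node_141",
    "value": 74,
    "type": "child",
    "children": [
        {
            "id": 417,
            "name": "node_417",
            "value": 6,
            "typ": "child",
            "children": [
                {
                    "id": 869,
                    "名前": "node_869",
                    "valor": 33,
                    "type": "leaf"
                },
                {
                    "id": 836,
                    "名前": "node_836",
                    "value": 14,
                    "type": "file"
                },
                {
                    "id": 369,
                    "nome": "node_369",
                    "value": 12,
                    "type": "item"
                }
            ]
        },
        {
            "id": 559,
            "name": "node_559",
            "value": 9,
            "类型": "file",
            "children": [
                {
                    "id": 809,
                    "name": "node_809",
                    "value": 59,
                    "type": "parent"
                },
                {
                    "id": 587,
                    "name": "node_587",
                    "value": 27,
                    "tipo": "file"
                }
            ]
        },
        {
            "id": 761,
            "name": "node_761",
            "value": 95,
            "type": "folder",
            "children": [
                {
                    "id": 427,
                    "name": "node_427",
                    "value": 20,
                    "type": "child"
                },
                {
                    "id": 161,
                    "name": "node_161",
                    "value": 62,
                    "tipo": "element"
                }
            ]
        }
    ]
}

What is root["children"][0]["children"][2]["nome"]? "node_369"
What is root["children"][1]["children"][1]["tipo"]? "file"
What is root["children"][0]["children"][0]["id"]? 869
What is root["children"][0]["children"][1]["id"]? 836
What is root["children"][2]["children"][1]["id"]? 161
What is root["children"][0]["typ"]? "child"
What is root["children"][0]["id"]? 417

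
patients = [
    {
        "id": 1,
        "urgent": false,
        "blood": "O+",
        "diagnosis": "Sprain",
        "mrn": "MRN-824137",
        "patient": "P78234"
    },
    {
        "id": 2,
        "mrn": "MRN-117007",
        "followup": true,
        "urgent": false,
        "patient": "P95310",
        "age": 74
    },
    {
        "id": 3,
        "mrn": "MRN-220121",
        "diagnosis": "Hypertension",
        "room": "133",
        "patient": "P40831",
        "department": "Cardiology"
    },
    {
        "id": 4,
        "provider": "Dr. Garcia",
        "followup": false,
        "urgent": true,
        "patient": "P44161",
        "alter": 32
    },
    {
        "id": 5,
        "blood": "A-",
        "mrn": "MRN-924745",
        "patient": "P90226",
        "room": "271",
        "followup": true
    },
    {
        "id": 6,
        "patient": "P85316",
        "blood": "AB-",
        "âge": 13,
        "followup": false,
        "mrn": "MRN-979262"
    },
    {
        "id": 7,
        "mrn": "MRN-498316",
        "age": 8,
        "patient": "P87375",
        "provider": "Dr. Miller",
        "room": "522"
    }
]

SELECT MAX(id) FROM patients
7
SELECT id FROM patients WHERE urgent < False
[]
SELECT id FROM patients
[1, 2, 3, 4, 5, 6, 7]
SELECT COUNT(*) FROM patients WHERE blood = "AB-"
1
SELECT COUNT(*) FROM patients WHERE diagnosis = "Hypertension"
1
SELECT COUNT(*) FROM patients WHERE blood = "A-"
1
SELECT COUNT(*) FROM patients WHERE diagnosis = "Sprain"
1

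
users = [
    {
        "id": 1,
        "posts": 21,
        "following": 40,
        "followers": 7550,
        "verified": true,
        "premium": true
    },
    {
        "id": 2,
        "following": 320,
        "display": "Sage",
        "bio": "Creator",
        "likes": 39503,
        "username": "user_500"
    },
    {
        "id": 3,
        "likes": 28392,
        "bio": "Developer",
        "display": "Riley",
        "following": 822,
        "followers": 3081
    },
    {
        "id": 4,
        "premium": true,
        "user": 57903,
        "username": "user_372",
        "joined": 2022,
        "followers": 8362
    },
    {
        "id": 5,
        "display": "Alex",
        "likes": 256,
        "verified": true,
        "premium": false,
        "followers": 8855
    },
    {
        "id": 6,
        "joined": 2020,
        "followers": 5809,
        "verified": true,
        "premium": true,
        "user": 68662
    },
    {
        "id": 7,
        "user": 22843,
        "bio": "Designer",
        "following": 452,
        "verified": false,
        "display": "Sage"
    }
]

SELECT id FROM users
[1, 2, 3, 4, 5, 6, 7]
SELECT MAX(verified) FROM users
True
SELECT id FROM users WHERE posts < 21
[]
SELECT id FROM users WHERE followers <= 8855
[1, 3, 4, 5, 6]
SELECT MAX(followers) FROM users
8855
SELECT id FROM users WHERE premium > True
[]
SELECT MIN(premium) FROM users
False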